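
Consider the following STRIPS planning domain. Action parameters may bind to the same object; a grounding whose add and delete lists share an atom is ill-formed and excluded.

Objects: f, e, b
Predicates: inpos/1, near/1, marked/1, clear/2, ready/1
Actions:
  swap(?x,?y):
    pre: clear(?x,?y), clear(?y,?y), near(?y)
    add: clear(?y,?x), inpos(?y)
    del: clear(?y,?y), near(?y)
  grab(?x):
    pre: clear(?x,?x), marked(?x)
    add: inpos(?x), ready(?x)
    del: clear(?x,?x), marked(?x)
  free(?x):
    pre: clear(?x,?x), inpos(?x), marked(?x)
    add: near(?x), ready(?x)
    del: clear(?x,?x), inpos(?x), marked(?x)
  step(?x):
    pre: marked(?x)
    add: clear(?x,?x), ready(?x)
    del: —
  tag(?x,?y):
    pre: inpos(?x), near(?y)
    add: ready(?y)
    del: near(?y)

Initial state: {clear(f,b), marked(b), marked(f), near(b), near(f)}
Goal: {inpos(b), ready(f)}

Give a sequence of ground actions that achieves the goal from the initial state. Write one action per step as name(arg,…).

1. step(f)  →  {clear(f,b), clear(f,f), marked(b), marked(f), near(b), near(f), ready(f)}
2. step(b)  →  {clear(b,b), clear(f,b), clear(f,f), marked(b), marked(f), near(b), near(f), ready(b), ready(f)}
3. swap(f,b)  →  {clear(b,f), clear(f,b), clear(f,f), inpos(b), marked(b), marked(f), near(f), ready(b), ready(f)}

step(f); step(b); swap(f,b)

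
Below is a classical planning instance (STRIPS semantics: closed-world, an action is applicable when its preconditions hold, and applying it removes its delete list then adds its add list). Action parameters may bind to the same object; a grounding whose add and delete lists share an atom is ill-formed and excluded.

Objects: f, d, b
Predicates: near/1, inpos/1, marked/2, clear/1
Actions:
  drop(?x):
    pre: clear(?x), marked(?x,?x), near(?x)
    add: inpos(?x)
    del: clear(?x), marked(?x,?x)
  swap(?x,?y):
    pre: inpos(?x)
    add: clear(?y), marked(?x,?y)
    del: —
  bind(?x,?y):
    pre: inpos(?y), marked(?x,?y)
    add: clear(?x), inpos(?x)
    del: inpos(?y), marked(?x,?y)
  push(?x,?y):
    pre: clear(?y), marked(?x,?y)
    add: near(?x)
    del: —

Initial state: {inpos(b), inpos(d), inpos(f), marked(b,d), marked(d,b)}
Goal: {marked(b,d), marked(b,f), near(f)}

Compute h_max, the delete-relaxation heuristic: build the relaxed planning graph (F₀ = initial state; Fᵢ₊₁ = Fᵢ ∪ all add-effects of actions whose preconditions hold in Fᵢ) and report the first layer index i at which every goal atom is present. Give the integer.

F0 = init (5 atoms)
F1 = F0 ∪ {clear(b), clear(d), clear(f), marked(b,b), marked(b,f), marked(d,d), marked(d,f), marked(f,b), marked(f,d), marked(f,f)}  (15 atoms)
F2 = F1 ∪ {near(b), near(d), near(f)}  (18 atoms)
goal ⊆ F2  ⇒  h_max = 2

2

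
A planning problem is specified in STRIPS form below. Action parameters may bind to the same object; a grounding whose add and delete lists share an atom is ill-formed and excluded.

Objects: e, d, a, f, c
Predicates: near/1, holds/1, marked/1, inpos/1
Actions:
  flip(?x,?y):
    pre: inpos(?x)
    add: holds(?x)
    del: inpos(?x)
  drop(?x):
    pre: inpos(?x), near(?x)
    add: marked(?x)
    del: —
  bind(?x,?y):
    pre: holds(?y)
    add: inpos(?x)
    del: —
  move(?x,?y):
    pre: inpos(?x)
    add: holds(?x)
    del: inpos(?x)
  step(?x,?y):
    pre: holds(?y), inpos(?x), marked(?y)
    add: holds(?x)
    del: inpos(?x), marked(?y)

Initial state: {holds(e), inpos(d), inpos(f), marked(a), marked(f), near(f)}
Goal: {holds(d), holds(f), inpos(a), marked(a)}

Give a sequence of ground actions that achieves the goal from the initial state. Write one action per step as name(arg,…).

flip(d,e); flip(f,e); bind(a,e)

1. flip(d,e)  →  {holds(d), holds(e), inpos(f), marked(a), marked(f), near(f)}
2. flip(f,e)  →  {holds(d), holds(e), holds(f), marked(a), marked(f), near(f)}
3. bind(a,e)  →  {holds(d), holds(e), holds(f), inpos(a), marked(a), marked(f), near(f)}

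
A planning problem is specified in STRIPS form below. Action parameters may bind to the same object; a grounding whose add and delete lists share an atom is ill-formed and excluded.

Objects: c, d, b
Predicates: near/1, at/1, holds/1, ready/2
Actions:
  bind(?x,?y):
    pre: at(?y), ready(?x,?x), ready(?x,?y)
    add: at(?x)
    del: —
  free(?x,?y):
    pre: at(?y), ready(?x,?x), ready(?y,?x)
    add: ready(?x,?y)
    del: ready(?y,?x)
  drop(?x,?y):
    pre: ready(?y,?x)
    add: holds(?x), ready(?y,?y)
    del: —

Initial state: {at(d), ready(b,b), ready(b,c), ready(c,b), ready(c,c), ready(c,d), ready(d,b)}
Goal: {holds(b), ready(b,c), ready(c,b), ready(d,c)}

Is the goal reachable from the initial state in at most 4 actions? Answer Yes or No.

Yes

1. bind(c,d)  →  {at(c), at(d), ready(b,b), ready(b,c), ready(c,b), ready(c,c), ready(c,d), ready(d,b)}
2. drop(b,d)  →  {at(c), at(d), holds(b), ready(b,b), ready(b,c), ready(c,b), ready(c,c), ready(c,d), ready(d,b), ready(d,d)}
3. free(d,c)  →  {at(c), at(d), holds(b), ready(b,b), ready(b,c), ready(c,b), ready(c,c), ready(d,b), ready(d,c), ready(d,d)}
optimal plan length = 3; 3 ≤ 4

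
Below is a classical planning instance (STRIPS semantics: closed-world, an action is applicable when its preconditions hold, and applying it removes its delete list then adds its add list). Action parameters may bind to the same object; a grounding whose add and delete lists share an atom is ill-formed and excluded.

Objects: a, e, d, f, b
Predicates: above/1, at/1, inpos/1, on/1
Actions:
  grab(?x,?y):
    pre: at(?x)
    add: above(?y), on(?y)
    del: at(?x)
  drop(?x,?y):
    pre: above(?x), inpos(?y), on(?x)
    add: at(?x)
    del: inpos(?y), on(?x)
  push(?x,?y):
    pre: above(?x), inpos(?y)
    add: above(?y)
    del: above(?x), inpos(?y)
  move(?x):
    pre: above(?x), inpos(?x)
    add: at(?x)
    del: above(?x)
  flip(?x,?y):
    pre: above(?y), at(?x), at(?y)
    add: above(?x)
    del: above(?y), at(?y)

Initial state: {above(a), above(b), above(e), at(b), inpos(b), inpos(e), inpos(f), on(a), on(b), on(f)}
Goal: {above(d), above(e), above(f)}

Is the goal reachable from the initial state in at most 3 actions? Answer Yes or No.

Yes

1. grab(b,d)  →  {above(a), above(b), above(d), above(e), inpos(b), inpos(e), inpos(f), on(a), on(b), on(d), on(f)}
2. push(a,f)  →  {above(b), above(d), above(e), above(f), inpos(b), inpos(e), on(a), on(b), on(d), on(f)}
optimal plan length = 2; 2 ≤ 3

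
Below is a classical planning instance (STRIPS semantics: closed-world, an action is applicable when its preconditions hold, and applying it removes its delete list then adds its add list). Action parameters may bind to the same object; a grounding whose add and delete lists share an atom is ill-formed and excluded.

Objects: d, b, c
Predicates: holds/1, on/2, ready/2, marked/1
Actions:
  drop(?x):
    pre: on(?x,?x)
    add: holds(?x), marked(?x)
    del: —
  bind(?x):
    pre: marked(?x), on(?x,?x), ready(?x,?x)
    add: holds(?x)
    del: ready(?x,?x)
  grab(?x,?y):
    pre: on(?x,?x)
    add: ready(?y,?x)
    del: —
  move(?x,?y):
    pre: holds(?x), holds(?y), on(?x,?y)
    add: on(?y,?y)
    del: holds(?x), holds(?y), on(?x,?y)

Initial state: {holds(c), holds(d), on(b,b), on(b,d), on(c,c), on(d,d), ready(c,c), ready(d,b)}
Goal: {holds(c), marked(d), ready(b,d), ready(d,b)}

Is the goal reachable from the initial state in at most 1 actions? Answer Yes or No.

1. drop(d)  →  {holds(c), holds(d), marked(d), on(b,b), on(b,d), on(c,c), on(d,d), ready(c,c), ready(d,b)}
2. grab(d,b)  →  {holds(c), holds(d), marked(d), on(b,b), on(b,d), on(c,c), on(d,d), ready(b,d), ready(c,c), ready(d,b)}
optimal plan length = 2; 2 > 1

No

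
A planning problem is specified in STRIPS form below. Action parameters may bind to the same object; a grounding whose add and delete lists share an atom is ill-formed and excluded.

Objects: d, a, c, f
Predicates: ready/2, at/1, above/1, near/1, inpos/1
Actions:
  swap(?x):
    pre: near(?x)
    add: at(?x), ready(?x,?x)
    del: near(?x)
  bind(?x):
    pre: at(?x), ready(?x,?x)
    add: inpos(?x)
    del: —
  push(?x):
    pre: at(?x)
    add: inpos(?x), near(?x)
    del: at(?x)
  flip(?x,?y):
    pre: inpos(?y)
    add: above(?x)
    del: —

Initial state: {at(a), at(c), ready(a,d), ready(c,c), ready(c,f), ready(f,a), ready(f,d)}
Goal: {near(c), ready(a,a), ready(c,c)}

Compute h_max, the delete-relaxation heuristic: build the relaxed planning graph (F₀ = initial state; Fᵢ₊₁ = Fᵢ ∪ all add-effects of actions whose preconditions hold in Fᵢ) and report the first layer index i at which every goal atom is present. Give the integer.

2

F0 = init (7 atoms)
F1 = F0 ∪ {inpos(a), inpos(c), near(a), near(c)}  (11 atoms)
F2 = F1 ∪ {above(a), above(c), above(d), above(f), ready(a,a)}  (16 atoms)
goal ⊆ F2  ⇒  h_max = 2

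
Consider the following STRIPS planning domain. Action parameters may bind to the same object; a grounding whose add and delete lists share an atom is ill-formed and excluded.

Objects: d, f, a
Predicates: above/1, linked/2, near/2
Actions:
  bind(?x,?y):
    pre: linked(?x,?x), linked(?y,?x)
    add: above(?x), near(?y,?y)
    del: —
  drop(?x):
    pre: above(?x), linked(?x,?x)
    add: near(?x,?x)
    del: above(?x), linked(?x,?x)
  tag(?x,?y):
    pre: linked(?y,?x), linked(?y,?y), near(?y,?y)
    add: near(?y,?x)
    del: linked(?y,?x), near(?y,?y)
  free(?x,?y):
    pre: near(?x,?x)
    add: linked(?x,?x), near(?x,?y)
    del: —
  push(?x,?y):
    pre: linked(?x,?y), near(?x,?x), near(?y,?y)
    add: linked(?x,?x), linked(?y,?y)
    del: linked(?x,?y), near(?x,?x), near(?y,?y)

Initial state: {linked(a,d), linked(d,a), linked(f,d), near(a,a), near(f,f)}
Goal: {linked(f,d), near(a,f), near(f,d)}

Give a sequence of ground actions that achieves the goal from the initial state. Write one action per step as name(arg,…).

1. free(f,d)  →  {linked(a,d), linked(d,a), linked(f,d), linked(f,f), near(a,a), near(f,d), near(f,f)}
2. free(a,f)  →  {linked(a,a), linked(a,d), linked(d,a), linked(f,d), linked(f,f), near(a,a), near(a,f), near(f,d), near(f,f)}

free(f,d); free(a,f)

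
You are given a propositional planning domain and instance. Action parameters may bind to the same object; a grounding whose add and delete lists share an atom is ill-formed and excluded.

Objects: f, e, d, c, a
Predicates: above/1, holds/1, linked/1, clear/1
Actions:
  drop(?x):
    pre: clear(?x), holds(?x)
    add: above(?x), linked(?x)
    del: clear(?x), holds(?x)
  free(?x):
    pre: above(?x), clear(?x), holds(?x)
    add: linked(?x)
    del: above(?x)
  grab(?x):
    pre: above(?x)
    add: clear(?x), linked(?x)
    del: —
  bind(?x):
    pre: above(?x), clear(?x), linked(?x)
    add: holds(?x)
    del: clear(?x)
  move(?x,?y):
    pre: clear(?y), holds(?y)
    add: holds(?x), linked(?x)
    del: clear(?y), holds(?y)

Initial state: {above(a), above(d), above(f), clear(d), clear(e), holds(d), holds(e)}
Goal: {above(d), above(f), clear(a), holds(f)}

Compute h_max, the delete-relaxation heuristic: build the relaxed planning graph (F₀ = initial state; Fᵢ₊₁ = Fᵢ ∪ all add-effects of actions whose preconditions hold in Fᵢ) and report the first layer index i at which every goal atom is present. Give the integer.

1

F0 = init (7 atoms)
F1 = F0 ∪ {above(e), clear(a), clear(f), holds(a), holds(c), holds(f), linked(a), linked(c), linked(d), linked(e), linked(f)}  (18 atoms)
goal ⊆ F1  ⇒  h_max = 1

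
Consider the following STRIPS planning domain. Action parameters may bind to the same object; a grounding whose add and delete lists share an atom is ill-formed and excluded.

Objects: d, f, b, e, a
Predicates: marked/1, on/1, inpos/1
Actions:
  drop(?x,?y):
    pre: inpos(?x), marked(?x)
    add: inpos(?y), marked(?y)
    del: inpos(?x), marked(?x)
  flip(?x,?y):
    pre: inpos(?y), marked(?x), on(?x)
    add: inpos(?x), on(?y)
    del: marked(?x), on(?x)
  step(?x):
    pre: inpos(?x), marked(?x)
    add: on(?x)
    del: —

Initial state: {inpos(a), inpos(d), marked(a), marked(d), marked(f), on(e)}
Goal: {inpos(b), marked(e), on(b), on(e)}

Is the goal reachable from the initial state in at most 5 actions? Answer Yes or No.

1. drop(d,b)  →  {inpos(a), inpos(b), marked(a), marked(b), marked(f), on(e)}
2. drop(a,e)  →  {inpos(b), inpos(e), marked(b), marked(e), marked(f), on(e)}
3. step(b)  →  {inpos(b), inpos(e), marked(b), marked(e), marked(f), on(b), on(e)}
optimal plan length = 3; 3 ≤ 5

Yes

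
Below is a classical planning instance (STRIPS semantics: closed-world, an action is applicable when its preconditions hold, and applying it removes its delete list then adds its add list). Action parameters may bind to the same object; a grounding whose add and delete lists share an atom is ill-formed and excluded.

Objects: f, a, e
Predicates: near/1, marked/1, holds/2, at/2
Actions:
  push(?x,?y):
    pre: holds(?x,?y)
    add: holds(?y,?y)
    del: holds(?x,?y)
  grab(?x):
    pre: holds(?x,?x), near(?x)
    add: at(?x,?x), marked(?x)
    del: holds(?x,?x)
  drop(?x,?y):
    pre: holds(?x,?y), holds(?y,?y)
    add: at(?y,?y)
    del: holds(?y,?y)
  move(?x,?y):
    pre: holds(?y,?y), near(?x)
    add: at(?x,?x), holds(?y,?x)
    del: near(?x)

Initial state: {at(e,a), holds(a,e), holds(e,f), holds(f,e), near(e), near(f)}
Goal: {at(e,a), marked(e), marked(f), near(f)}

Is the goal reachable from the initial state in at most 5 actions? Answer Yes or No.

1. push(f,e)  →  {at(e,a), holds(a,e), holds(e,e), holds(e,f), near(e), near(f)}
2. push(e,f)  →  {at(e,a), holds(a,e), holds(e,e), holds(f,f), near(e), near(f)}
3. grab(f)  →  {at(e,a), at(f,f), holds(a,e), holds(e,e), marked(f), near(e), near(f)}
4. grab(e)  →  {at(e,a), at(e,e), at(f,f), holds(a,e), marked(e), marked(f), near(e), near(f)}
optimal plan length = 4; 4 ≤ 5

Yes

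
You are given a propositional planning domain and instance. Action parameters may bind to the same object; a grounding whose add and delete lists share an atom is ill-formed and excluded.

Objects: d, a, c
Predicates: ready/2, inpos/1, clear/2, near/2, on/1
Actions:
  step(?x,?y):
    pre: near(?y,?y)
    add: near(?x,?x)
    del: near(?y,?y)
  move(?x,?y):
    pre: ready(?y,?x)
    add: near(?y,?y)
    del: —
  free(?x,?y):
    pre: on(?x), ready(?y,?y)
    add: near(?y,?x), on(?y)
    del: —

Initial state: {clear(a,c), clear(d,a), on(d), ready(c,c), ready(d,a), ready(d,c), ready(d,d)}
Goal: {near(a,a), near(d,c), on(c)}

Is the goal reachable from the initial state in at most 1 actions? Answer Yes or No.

No

1. move(d,d)  →  {clear(a,c), clear(d,a), near(d,d), on(d), ready(c,c), ready(d,a), ready(d,c), ready(d,d)}
2. step(a,d)  →  {clear(a,c), clear(d,a), near(a,a), on(d), ready(c,c), ready(d,a), ready(d,c), ready(d,d)}
3. free(d,c)  →  {clear(a,c), clear(d,a), near(a,a), near(c,d), on(c), on(d), ready(c,c), ready(d,a), ready(d,c), ready(d,d)}
4. free(c,d)  →  {clear(a,c), clear(d,a), near(a,a), near(c,d), near(d,c), on(c), on(d), ready(c,c), ready(d,a), ready(d,c), ready(d,d)}
optimal plan length = 4; 4 > 1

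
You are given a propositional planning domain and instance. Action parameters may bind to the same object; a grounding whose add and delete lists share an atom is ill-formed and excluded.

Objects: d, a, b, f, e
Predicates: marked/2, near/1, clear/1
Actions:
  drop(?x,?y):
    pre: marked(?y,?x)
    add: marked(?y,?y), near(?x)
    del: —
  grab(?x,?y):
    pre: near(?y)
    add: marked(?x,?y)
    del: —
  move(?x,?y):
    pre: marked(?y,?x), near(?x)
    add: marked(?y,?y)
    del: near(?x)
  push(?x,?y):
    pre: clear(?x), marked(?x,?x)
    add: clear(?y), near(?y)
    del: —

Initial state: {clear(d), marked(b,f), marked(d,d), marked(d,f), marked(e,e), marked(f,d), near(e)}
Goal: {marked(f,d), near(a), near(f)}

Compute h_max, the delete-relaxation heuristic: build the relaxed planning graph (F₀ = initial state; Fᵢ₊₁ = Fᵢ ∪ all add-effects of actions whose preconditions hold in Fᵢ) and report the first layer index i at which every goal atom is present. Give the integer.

1

F0 = init (7 atoms)
F1 = F0 ∪ {clear(a), clear(b), clear(e), clear(f), marked(a,e), marked(b,b), marked(b,e), marked(d,e), marked(f,e), marked(f,f), near(a), near(b), near(d), near(f)}  (21 atoms)
goal ⊆ F1  ⇒  h_max = 1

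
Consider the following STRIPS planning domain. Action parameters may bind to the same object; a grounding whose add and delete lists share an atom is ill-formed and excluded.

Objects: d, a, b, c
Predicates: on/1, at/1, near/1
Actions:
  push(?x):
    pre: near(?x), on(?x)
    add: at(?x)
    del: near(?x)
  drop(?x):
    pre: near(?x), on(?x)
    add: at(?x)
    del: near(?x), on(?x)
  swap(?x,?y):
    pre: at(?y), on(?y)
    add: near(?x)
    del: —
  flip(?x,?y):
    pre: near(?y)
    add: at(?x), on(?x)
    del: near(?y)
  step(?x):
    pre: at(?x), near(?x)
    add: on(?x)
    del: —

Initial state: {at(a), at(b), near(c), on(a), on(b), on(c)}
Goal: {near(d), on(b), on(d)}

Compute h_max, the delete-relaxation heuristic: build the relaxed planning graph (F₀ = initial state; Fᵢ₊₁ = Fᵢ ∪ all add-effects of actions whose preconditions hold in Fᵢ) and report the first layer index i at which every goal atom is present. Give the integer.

1

F0 = init (6 atoms)
F1 = F0 ∪ {at(c), at(d), near(a), near(b), near(d), on(d)}  (12 atoms)
goal ⊆ F1  ⇒  h_max = 1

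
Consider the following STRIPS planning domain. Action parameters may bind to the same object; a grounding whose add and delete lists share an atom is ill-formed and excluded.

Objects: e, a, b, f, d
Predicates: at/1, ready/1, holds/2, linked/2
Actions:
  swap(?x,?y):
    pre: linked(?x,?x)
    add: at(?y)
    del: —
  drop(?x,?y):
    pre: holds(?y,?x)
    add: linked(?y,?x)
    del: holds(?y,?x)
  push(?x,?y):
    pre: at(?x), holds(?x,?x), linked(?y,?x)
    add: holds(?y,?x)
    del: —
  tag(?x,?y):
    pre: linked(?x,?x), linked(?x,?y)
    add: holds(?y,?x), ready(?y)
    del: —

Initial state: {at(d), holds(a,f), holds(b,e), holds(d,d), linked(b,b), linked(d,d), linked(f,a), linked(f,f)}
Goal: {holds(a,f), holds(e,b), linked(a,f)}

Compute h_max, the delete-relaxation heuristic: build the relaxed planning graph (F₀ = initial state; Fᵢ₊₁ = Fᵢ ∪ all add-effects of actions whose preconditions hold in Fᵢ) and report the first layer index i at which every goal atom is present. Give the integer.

2

F0 = init (8 atoms)
F1 = F0 ∪ {at(a), at(b), at(e), at(f), holds(b,b), holds(f,f), linked(a,f), linked(b,e), ready(a), ready(b), ready(d), ready(f)}  (20 atoms)
F2 = F1 ∪ {holds(e,b), ready(e)}  (22 atoms)
goal ⊆ F2  ⇒  h_max = 2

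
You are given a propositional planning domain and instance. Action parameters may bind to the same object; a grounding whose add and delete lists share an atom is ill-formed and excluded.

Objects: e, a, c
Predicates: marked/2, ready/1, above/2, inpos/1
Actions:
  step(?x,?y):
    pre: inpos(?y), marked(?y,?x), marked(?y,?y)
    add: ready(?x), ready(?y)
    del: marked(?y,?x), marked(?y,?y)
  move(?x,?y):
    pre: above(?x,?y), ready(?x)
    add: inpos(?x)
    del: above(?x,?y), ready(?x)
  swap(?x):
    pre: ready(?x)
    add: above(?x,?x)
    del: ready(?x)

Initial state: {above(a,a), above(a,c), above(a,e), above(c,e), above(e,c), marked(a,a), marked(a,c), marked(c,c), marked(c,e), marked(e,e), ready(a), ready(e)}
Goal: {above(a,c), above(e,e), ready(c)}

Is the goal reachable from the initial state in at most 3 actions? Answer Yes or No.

Yes

1. move(a,e)  →  {above(a,a), above(a,c), above(c,e), above(e,c), inpos(a), marked(a,a), marked(a,c), marked(c,c), marked(c,e), marked(e,e), ready(e)}
2. step(c,a)  →  {above(a,a), above(a,c), above(c,e), above(e,c), inpos(a), marked(c,c), marked(c,e), marked(e,e), ready(a), ready(c), ready(e)}
3. swap(e)  →  {above(a,a), above(a,c), above(c,e), above(e,c), above(e,e), inpos(a), marked(c,c), marked(c,e), marked(e,e), ready(a), ready(c)}
optimal plan length = 3; 3 ≤ 3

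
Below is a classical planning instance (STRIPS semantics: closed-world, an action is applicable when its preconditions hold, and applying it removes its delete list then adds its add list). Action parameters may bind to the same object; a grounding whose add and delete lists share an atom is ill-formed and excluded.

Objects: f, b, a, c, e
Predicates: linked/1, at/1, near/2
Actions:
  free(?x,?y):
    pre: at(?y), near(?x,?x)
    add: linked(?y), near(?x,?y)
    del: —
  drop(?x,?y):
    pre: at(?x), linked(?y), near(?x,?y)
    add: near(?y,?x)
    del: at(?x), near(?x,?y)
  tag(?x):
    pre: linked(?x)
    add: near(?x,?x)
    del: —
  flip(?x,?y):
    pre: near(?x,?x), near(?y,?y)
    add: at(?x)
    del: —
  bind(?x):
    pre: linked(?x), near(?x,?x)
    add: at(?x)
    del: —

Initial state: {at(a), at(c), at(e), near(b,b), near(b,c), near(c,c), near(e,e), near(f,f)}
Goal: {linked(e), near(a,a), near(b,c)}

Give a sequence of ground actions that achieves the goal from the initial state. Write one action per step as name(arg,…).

free(f,a); free(f,e); tag(a)

1. free(f,a)  →  {at(a), at(c), at(e), linked(a), near(b,b), near(b,c), near(c,c), near(e,e), near(f,a), near(f,f)}
2. free(f,e)  →  {at(a), at(c), at(e), linked(a), linked(e), near(b,b), near(b,c), near(c,c), near(e,e), near(f,a), near(f,e), near(f,f)}
3. tag(a)  →  {at(a), at(c), at(e), linked(a), linked(e), near(a,a), near(b,b), near(b,c), near(c,c), near(e,e), near(f,a), near(f,e), near(f,f)}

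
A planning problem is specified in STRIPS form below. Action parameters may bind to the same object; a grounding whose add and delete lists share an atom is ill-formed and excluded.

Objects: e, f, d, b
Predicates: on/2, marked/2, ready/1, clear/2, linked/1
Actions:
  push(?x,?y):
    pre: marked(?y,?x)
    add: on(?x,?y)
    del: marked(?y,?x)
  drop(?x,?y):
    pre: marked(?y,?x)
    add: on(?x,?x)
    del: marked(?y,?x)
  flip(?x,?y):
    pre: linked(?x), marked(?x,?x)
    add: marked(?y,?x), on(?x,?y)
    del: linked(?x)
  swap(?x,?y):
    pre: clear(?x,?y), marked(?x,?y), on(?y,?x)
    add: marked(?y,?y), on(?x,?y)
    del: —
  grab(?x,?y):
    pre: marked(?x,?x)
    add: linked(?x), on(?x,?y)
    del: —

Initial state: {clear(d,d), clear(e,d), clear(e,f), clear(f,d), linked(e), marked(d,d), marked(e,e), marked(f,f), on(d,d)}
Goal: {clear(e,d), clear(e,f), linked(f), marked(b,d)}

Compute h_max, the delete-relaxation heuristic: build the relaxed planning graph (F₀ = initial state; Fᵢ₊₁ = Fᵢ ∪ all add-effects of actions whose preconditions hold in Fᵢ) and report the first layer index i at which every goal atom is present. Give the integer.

2

F0 = init (9 atoms)
F1 = F0 ∪ {linked(d), linked(f), marked(b,e), marked(d,e), marked(f,e), on(d,b), on(d,e), on(d,f), on(e,b), on(e,d), on(e,e), on(e,f), on(f,b), on(f,d), on(f,e), on(f,f)}  (25 atoms)
F2 = F1 ∪ {marked(b,d), marked(b,f), marked(d,f), marked(e,d), marked(e,f), marked(f,d)}  (31 atoms)
goal ⊆ F2  ⇒  h_max = 2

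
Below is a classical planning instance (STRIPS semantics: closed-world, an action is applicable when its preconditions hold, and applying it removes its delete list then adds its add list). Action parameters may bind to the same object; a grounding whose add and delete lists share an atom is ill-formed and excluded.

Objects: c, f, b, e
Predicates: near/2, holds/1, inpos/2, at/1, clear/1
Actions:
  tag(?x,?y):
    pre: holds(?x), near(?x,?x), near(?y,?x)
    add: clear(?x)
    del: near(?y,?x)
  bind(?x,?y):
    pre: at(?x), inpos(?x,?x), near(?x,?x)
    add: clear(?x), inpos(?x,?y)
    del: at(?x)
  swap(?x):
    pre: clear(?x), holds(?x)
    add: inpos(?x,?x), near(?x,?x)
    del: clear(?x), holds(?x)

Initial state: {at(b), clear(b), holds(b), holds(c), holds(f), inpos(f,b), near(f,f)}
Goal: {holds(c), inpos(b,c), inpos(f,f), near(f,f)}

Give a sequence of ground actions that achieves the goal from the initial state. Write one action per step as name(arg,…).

tag(f,f); swap(f); swap(b); bind(b,c)

1. tag(f,f)  →  {at(b), clear(b), clear(f), holds(b), holds(c), holds(f), inpos(f,b)}
2. swap(f)  →  {at(b), clear(b), holds(b), holds(c), inpos(f,b), inpos(f,f), near(f,f)}
3. swap(b)  →  {at(b), holds(c), inpos(b,b), inpos(f,b), inpos(f,f), near(b,b), near(f,f)}
4. bind(b,c)  →  {clear(b), holds(c), inpos(b,b), inpos(b,c), inpos(f,b), inpos(f,f), near(b,b), near(f,f)}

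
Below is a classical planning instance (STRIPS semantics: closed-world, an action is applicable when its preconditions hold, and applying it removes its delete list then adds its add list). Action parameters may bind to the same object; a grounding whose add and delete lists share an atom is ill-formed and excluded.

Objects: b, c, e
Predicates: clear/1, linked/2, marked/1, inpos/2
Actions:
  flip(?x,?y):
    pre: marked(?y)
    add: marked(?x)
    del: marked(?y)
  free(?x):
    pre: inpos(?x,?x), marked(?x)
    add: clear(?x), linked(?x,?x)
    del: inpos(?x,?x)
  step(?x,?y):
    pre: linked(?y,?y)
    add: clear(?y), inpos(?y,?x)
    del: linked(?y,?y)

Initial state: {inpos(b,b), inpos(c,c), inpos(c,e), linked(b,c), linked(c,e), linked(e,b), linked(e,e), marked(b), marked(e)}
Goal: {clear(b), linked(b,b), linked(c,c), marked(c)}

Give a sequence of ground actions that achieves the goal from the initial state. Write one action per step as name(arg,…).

flip(c,e); free(b); free(c)

1. flip(c,e)  →  {inpos(b,b), inpos(c,c), inpos(c,e), linked(b,c), linked(c,e), linked(e,b), linked(e,e), marked(b), marked(c)}
2. free(b)  →  {clear(b), inpos(c,c), inpos(c,e), linked(b,b), linked(b,c), linked(c,e), linked(e,b), linked(e,e), marked(b), marked(c)}
3. free(c)  →  {clear(b), clear(c), inpos(c,e), linked(b,b), linked(b,c), linked(c,c), linked(c,e), linked(e,b), linked(e,e), marked(b), marked(c)}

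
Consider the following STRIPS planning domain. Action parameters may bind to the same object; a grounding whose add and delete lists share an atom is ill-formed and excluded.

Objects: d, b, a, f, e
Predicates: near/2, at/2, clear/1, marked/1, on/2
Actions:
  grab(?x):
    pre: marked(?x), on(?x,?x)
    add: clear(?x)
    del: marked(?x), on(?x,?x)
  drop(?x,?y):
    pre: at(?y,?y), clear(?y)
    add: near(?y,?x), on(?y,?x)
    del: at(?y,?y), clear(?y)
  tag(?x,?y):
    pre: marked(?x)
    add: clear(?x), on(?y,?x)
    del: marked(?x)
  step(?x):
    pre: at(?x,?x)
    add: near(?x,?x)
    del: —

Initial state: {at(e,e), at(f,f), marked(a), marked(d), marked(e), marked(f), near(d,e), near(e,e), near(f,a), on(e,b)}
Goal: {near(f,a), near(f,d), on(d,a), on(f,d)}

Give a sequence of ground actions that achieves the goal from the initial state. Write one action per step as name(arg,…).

tag(a,d); tag(f,d); drop(d,f)

1. tag(a,d)  →  {at(e,e), at(f,f), clear(a), marked(d), marked(e), marked(f), near(d,e), near(e,e), near(f,a), on(d,a), on(e,b)}
2. tag(f,d)  →  {at(e,e), at(f,f), clear(a), clear(f), marked(d), marked(e), near(d,e), near(e,e), near(f,a), on(d,a), on(d,f), on(e,b)}
3. drop(d,f)  →  {at(e,e), clear(a), marked(d), marked(e), near(d,e), near(e,e), near(f,a), near(f,d), on(d,a), on(d,f), on(e,b), on(f,d)}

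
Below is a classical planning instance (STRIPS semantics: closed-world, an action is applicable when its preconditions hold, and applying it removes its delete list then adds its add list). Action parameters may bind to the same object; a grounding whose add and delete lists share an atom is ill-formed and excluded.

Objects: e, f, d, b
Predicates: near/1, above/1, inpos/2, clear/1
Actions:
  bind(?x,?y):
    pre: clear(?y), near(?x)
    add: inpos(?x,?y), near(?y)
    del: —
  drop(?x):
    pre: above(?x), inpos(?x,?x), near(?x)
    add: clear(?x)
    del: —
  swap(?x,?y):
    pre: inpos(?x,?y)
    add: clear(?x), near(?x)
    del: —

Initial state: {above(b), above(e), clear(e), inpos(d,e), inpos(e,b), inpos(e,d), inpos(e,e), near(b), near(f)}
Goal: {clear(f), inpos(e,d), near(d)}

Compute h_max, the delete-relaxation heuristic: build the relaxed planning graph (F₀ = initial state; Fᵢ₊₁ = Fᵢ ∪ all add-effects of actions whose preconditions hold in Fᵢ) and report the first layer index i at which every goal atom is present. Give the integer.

2

F0 = init (9 atoms)
F1 = F0 ∪ {clear(d), inpos(b,e), inpos(f,e), near(d), near(e)}  (14 atoms)
F2 = F1 ∪ {clear(b), clear(f), inpos(b,d), inpos(d,d), inpos(f,d)}  (19 atoms)
goal ⊆ F2  ⇒  h_max = 2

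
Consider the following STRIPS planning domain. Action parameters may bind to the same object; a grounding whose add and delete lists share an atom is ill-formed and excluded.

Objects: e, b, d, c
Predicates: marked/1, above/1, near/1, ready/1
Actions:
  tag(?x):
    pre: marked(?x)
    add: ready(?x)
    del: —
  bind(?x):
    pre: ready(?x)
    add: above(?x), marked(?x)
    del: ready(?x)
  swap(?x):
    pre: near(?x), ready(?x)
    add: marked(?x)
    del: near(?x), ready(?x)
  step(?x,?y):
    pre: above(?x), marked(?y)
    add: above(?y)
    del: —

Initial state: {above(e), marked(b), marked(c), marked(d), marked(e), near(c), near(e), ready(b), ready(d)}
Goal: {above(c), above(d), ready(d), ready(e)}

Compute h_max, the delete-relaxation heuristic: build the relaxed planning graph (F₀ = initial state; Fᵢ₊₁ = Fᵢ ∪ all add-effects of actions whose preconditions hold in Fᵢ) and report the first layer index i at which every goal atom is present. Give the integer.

F0 = init (9 atoms)
F1 = F0 ∪ {above(b), above(c), above(d), ready(c), ready(e)}  (14 atoms)
goal ⊆ F1  ⇒  h_max = 1

1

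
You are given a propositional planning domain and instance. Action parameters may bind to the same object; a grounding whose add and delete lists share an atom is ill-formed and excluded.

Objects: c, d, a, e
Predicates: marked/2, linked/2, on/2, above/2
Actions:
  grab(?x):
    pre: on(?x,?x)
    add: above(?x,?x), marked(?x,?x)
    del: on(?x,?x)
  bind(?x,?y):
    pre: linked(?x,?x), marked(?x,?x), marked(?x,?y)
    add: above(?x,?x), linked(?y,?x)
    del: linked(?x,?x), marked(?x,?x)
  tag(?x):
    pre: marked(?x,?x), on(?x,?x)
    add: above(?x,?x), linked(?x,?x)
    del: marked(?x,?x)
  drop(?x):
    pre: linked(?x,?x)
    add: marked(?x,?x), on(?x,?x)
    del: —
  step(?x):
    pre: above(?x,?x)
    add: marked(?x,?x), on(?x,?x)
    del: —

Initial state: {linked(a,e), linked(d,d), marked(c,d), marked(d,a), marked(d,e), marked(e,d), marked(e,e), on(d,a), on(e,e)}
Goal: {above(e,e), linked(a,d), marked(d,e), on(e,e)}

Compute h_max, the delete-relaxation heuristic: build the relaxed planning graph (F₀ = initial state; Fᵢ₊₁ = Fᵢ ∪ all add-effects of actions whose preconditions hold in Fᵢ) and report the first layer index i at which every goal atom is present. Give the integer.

F0 = init (9 atoms)
F1 = F0 ∪ {above(e,e), linked(e,e), marked(d,d), on(d,d)}  (13 atoms)
F2 = F1 ∪ {above(d,d), linked(a,d), linked(d,e), linked(e,d)}  (17 atoms)
goal ⊆ F2  ⇒  h_max = 2

2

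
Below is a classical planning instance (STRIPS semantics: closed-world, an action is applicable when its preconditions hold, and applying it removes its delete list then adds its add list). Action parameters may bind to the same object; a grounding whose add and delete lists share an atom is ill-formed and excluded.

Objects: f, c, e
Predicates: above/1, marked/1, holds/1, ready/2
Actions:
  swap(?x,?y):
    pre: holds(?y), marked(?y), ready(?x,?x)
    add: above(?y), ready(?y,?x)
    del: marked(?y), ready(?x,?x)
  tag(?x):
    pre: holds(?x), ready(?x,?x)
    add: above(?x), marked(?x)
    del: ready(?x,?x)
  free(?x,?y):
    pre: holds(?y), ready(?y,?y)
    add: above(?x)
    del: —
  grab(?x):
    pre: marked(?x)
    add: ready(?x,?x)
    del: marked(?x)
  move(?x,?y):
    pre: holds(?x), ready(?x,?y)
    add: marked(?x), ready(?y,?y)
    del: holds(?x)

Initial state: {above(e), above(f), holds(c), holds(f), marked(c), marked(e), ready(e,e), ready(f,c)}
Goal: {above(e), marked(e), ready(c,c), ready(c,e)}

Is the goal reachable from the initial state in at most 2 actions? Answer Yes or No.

Yes

1. swap(e,c)  →  {above(c), above(e), above(f), holds(c), holds(f), marked(e), ready(c,e), ready(f,c)}
2. move(f,c)  →  {above(c), above(e), above(f), holds(c), marked(e), marked(f), ready(c,c), ready(c,e), ready(f,c)}
optimal plan length = 2; 2 ≤ 2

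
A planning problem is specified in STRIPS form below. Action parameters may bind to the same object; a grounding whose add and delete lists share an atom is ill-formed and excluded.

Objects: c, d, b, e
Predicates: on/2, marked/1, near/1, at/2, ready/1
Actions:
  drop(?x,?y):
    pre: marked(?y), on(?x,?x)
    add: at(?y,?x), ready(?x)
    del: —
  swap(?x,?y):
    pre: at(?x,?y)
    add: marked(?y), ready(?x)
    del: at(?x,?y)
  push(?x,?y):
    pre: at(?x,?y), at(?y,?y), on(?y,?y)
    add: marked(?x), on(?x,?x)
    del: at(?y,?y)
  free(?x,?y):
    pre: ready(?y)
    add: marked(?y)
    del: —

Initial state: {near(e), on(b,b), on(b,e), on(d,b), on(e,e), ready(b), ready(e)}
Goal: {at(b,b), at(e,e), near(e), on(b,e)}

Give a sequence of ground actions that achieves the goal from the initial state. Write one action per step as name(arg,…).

free(c,b); drop(b,b); free(c,e); drop(e,e)

1. free(c,b)  →  {marked(b), near(e), on(b,b), on(b,e), on(d,b), on(e,e), ready(b), ready(e)}
2. drop(b,b)  →  {at(b,b), marked(b), near(e), on(b,b), on(b,e), on(d,b), on(e,e), ready(b), ready(e)}
3. free(c,e)  →  {at(b,b), marked(b), marked(e), near(e), on(b,b), on(b,e), on(d,b), on(e,e), ready(b), ready(e)}
4. drop(e,e)  →  {at(b,b), at(e,e), marked(b), marked(e), near(e), on(b,b), on(b,e), on(d,b), on(e,e), ready(b), ready(e)}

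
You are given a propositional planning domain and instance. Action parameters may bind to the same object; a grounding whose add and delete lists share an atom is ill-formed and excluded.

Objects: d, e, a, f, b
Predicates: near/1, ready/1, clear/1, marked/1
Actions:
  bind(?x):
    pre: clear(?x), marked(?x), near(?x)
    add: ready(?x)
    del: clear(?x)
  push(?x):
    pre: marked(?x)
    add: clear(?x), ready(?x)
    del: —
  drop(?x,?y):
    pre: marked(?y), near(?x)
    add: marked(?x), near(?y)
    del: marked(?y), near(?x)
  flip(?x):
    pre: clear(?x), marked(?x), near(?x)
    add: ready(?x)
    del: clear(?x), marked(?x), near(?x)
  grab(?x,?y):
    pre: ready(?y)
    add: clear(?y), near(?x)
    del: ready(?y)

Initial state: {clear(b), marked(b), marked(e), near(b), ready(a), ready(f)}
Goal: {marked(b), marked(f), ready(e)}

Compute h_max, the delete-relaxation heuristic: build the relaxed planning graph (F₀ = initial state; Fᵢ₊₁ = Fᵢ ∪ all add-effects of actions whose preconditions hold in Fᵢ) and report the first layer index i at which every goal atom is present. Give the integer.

2

F0 = init (6 atoms)
F1 = F0 ∪ {clear(a), clear(e), clear(f), near(a), near(d), near(e), near(f), ready(b), ready(e)}  (15 atoms)
F2 = F1 ∪ {marked(a), marked(d), marked(f)}  (18 atoms)
goal ⊆ F2  ⇒  h_max = 2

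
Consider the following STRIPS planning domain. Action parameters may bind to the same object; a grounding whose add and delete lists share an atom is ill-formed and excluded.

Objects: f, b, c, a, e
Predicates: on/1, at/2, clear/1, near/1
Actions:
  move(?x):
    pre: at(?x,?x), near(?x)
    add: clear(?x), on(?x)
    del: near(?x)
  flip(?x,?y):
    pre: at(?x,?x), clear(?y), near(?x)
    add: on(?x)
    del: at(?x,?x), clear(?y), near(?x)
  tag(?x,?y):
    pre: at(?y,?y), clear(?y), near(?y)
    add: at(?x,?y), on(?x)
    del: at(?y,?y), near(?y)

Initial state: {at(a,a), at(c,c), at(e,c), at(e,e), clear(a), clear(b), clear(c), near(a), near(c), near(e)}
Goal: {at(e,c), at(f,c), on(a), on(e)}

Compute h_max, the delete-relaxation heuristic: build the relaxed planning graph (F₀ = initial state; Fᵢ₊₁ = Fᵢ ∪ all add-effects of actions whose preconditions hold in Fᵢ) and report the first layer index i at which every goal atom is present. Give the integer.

1

F0 = init (10 atoms)
F1 = F0 ∪ {at(a,c), at(b,a), at(b,c), at(c,a), at(e,a), at(f,a), at(f,c), clear(e), on(a), on(b), on(c), on(e), on(f)}  (23 atoms)
goal ⊆ F1  ⇒  h_max = 1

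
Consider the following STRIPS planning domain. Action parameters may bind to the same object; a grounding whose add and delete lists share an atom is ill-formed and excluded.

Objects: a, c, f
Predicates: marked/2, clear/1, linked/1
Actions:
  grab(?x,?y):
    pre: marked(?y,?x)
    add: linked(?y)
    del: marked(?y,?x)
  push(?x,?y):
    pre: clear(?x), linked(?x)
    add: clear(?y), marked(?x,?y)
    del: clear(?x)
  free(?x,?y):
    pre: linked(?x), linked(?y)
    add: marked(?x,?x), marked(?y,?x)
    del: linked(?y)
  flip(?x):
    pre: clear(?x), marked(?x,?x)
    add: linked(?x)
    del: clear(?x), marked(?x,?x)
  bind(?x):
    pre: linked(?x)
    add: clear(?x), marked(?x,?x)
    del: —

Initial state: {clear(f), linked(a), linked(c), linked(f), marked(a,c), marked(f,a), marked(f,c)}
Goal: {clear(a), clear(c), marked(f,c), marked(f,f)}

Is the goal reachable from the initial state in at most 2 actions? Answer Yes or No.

No

1. push(f,a)  →  {clear(a), linked(a), linked(c), linked(f), marked(a,c), marked(f,a), marked(f,c)}
2. free(f,a)  →  {clear(a), linked(c), linked(f), marked(a,c), marked(a,f), marked(f,a), marked(f,c), marked(f,f)}
3. bind(c)  →  {clear(a), clear(c), linked(c), linked(f), marked(a,c), marked(a,f), marked(c,c), marked(f,a), marked(f,c), marked(f,f)}
optimal plan length = 3; 3 > 2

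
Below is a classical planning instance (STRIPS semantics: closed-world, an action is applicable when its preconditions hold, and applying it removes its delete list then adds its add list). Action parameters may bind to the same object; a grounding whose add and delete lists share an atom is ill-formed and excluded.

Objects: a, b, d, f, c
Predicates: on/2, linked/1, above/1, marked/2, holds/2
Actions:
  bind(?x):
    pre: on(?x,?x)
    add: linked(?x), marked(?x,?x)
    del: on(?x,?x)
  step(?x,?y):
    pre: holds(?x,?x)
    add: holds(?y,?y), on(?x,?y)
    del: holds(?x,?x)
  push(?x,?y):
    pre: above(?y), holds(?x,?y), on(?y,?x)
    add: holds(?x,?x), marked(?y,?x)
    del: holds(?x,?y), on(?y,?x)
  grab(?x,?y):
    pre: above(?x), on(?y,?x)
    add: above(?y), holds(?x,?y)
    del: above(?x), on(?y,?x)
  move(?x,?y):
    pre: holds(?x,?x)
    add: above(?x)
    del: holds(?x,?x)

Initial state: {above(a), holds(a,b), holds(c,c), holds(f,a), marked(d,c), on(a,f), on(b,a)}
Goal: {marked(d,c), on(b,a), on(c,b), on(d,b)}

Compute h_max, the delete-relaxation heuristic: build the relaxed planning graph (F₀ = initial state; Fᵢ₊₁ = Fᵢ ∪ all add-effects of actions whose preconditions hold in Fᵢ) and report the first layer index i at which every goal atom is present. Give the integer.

F0 = init (7 atoms)
F1 = F0 ∪ {above(b), above(c), holds(a,a), holds(b,b), holds(d,d), holds(f,f), marked(a,f), on(c,a), on(c,b), on(c,d), on(c,f)}  (18 atoms)
F2 = F1 ∪ {above(d), above(f), holds(a,c), holds(b,c), marked(b,a), on(a,b), on(a,c), on(a,d), on(b,c), on(b,d), on(b,f), on(d,a), on(d,b), on(d,c), on(d,f), on(f,a), on(f,b), on(f,c), on(f,d)}  (37 atoms)
goal ⊆ F2  ⇒  h_max = 2

2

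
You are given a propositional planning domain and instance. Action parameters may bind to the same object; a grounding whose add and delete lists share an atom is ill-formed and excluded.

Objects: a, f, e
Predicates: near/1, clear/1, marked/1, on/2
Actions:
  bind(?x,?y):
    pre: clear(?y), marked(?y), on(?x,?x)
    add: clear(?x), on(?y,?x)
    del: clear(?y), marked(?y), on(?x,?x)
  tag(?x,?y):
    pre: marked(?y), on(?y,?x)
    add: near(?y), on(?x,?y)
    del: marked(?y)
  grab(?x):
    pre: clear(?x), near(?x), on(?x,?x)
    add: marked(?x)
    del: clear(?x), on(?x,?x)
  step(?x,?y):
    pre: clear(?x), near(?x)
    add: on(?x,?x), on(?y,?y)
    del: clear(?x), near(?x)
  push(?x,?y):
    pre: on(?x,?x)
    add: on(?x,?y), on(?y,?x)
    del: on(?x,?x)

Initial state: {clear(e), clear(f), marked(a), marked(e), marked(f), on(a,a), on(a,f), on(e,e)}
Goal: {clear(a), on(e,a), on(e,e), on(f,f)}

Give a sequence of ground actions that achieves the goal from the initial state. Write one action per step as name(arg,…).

1. bind(a,f)  →  {clear(a), clear(e), marked(a), marked(e), on(a,f), on(e,e), on(f,a)}
2. tag(f,a)  →  {clear(a), clear(e), marked(e), near(a), on(a,f), on(e,e), on(f,a)}
3. step(a,f)  →  {clear(e), marked(e), on(a,a), on(a,f), on(e,e), on(f,a), on(f,f)}
4. bind(a,e)  →  {clear(a), on(a,f), on(e,a), on(e,e), on(f,a), on(f,f)}

bind(a,f); tag(f,a); step(a,f); bind(a,e)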